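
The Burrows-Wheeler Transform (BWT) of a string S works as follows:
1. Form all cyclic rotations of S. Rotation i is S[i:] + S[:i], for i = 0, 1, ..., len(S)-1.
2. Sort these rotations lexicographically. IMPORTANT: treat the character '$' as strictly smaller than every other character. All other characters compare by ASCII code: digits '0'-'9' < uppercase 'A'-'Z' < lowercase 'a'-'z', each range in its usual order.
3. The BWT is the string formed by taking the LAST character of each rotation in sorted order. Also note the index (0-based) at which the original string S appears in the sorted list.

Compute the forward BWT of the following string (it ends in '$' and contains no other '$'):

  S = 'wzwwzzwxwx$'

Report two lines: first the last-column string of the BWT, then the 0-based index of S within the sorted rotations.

Answer: xzxz$wwwwzw
4

Derivation:
All 11 rotations (rotation i = S[i:]+S[:i]):
  rot[0] = wzwwzzwxwx$
  rot[1] = zwwzzwxwx$w
  rot[2] = wwzzwxwx$wz
  rot[3] = wzzwxwx$wzw
  rot[4] = zzwxwx$wzww
  rot[5] = zwxwx$wzwwz
  rot[6] = wxwx$wzwwzz
  rot[7] = xwx$wzwwzzw
  rot[8] = wx$wzwwzzwx
  rot[9] = x$wzwwzzwxw
  rot[10] = $wzwwzzwxwx
Sorted (with $ < everything):
  sorted[0] = $wzwwzzwxwx  (last char: 'x')
  sorted[1] = wwzzwxwx$wz  (last char: 'z')
  sorted[2] = wx$wzwwzzwx  (last char: 'x')
  sorted[3] = wxwx$wzwwzz  (last char: 'z')
  sorted[4] = wzwwzzwxwx$  (last char: '$')
  sorted[5] = wzzwxwx$wzw  (last char: 'w')
  sorted[6] = x$wzwwzzwxw  (last char: 'w')
  sorted[7] = xwx$wzwwzzw  (last char: 'w')
  sorted[8] = zwwzzwxwx$w  (last char: 'w')
  sorted[9] = zwxwx$wzwwz  (last char: 'z')
  sorted[10] = zzwxwx$wzww  (last char: 'w')
Last column: xzxz$wwwwzw
Original string S is at sorted index 4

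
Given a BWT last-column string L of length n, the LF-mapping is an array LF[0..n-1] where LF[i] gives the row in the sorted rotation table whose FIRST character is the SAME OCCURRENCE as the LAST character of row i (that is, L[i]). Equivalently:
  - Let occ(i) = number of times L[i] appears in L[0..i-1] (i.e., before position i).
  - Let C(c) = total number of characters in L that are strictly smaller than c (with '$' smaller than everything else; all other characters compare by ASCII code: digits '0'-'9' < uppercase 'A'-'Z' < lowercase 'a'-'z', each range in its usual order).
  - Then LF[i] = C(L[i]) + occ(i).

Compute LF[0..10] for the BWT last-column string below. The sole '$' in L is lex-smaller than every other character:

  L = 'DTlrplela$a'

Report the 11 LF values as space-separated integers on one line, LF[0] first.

Answer: 1 2 6 10 9 7 5 8 3 0 4

Derivation:
Char counts: '$':1, 'D':1, 'T':1, 'a':2, 'e':1, 'l':3, 'p':1, 'r':1
C (first-col start): C('$')=0, C('D')=1, C('T')=2, C('a')=3, C('e')=5, C('l')=6, C('p')=9, C('r')=10
L[0]='D': occ=0, LF[0]=C('D')+0=1+0=1
L[1]='T': occ=0, LF[1]=C('T')+0=2+0=2
L[2]='l': occ=0, LF[2]=C('l')+0=6+0=6
L[3]='r': occ=0, LF[3]=C('r')+0=10+0=10
L[4]='p': occ=0, LF[4]=C('p')+0=9+0=9
L[5]='l': occ=1, LF[5]=C('l')+1=6+1=7
L[6]='e': occ=0, LF[6]=C('e')+0=5+0=5
L[7]='l': occ=2, LF[7]=C('l')+2=6+2=8
L[8]='a': occ=0, LF[8]=C('a')+0=3+0=3
L[9]='$': occ=0, LF[9]=C('$')+0=0+0=0
L[10]='a': occ=1, LF[10]=C('a')+1=3+1=4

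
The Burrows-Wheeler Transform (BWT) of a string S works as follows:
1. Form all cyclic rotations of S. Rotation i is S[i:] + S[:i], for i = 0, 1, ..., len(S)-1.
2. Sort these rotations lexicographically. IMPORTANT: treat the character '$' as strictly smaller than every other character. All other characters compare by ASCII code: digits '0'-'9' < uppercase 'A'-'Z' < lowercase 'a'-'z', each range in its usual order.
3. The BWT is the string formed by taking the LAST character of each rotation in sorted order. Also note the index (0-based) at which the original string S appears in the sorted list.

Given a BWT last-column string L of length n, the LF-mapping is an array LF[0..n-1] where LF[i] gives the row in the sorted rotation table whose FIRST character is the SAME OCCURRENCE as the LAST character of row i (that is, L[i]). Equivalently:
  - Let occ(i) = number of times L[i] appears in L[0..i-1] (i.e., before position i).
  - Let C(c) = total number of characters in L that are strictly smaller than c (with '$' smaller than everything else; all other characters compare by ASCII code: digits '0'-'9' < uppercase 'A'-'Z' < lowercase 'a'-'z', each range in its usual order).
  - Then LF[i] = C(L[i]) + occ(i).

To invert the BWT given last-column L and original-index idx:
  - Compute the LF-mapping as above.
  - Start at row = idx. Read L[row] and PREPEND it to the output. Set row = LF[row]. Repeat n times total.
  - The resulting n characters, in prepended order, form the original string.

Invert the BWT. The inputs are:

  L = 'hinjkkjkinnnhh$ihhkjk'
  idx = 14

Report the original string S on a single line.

LF mapping: 1 6 17 9 12 13 10 14 7 18 19 20 2 3 0 8 4 5 15 11 16
Walk LF starting at row 14, prepending L[row]:
  step 1: row=14, L[14]='$', prepend. Next row=LF[14]=0
  step 2: row=0, L[0]='h', prepend. Next row=LF[0]=1
  step 3: row=1, L[1]='i', prepend. Next row=LF[1]=6
  step 4: row=6, L[6]='j', prepend. Next row=LF[6]=10
  step 5: row=10, L[10]='n', prepend. Next row=LF[10]=19
  step 6: row=19, L[19]='j', prepend. Next row=LF[19]=11
  step 7: row=11, L[11]='n', prepend. Next row=LF[11]=20
  step 8: row=20, L[20]='k', prepend. Next row=LF[20]=16
  step 9: row=16, L[16]='h', prepend. Next row=LF[16]=4
  step 10: row=4, L[4]='k', prepend. Next row=LF[4]=12
  step 11: row=12, L[12]='h', prepend. Next row=LF[12]=2
  step 12: row=2, L[2]='n', prepend. Next row=LF[2]=17
  step 13: row=17, L[17]='h', prepend. Next row=LF[17]=5
  step 14: row=5, L[5]='k', prepend. Next row=LF[5]=13
  step 15: row=13, L[13]='h', prepend. Next row=LF[13]=3
  step 16: row=3, L[3]='j', prepend. Next row=LF[3]=9
  step 17: row=9, L[9]='n', prepend. Next row=LF[9]=18
  step 18: row=18, L[18]='k', prepend. Next row=LF[18]=15
  step 19: row=15, L[15]='i', prepend. Next row=LF[15]=8
  step 20: row=8, L[8]='i', prepend. Next row=LF[8]=7
  step 21: row=7, L[7]='k', prepend. Next row=LF[7]=14
Reversed output: kiiknjhkhnhkhknjnjih$

Answer: kiiknjhkhnhkhknjnjih$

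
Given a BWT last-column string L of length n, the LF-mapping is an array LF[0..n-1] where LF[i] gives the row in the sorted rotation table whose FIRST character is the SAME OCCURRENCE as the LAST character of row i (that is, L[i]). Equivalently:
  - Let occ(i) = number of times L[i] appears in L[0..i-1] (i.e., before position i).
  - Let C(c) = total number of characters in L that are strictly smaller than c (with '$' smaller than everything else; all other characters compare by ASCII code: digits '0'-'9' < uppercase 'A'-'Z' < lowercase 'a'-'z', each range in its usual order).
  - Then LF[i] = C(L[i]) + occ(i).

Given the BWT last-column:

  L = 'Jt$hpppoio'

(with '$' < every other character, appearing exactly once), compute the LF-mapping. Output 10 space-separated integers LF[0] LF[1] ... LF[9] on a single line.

Char counts: '$':1, 'J':1, 'h':1, 'i':1, 'o':2, 'p':3, 't':1
C (first-col start): C('$')=0, C('J')=1, C('h')=2, C('i')=3, C('o')=4, C('p')=6, C('t')=9
L[0]='J': occ=0, LF[0]=C('J')+0=1+0=1
L[1]='t': occ=0, LF[1]=C('t')+0=9+0=9
L[2]='$': occ=0, LF[2]=C('$')+0=0+0=0
L[3]='h': occ=0, LF[3]=C('h')+0=2+0=2
L[4]='p': occ=0, LF[4]=C('p')+0=6+0=6
L[5]='p': occ=1, LF[5]=C('p')+1=6+1=7
L[6]='p': occ=2, LF[6]=C('p')+2=6+2=8
L[7]='o': occ=0, LF[7]=C('o')+0=4+0=4
L[8]='i': occ=0, LF[8]=C('i')+0=3+0=3
L[9]='o': occ=1, LF[9]=C('o')+1=4+1=5

Answer: 1 9 0 2 6 7 8 4 3 5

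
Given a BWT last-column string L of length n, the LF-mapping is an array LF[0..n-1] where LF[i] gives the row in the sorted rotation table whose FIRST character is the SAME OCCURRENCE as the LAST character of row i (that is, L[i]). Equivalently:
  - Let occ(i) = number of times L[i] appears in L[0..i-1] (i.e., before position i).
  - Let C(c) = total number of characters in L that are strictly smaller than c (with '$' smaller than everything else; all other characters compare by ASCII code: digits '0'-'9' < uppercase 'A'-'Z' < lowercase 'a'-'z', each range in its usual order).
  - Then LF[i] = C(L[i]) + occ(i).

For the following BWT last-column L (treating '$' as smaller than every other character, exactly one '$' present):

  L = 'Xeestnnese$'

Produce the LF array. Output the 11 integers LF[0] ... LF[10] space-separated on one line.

Answer: 1 2 3 8 10 6 7 4 9 5 0

Derivation:
Char counts: '$':1, 'X':1, 'e':4, 'n':2, 's':2, 't':1
C (first-col start): C('$')=0, C('X')=1, C('e')=2, C('n')=6, C('s')=8, C('t')=10
L[0]='X': occ=0, LF[0]=C('X')+0=1+0=1
L[1]='e': occ=0, LF[1]=C('e')+0=2+0=2
L[2]='e': occ=1, LF[2]=C('e')+1=2+1=3
L[3]='s': occ=0, LF[3]=C('s')+0=8+0=8
L[4]='t': occ=0, LF[4]=C('t')+0=10+0=10
L[5]='n': occ=0, LF[5]=C('n')+0=6+0=6
L[6]='n': occ=1, LF[6]=C('n')+1=6+1=7
L[7]='e': occ=2, LF[7]=C('e')+2=2+2=4
L[8]='s': occ=1, LF[8]=C('s')+1=8+1=9
L[9]='e': occ=3, LF[9]=C('e')+3=2+3=5
L[10]='$': occ=0, LF[10]=C('$')+0=0+0=0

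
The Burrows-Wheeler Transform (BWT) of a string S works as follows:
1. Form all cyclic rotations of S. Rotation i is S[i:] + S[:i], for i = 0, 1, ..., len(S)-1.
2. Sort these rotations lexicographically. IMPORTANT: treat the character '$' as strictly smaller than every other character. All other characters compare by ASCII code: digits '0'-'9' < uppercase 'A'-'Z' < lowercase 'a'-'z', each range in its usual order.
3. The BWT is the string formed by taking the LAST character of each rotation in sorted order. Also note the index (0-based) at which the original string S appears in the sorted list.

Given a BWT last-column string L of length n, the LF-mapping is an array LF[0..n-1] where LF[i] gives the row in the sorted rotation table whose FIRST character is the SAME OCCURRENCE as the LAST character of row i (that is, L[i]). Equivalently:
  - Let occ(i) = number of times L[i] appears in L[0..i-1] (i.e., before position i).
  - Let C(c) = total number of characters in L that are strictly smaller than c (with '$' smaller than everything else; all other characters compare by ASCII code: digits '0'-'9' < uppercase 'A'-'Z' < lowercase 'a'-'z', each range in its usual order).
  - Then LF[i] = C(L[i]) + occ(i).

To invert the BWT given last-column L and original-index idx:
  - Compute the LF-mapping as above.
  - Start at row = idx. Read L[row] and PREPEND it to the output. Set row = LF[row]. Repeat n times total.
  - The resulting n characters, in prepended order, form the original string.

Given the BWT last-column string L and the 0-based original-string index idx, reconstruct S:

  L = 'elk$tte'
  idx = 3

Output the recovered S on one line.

Answer: kettle$

Derivation:
LF mapping: 1 4 3 0 5 6 2
Walk LF starting at row 3, prepending L[row]:
  step 1: row=3, L[3]='$', prepend. Next row=LF[3]=0
  step 2: row=0, L[0]='e', prepend. Next row=LF[0]=1
  step 3: row=1, L[1]='l', prepend. Next row=LF[1]=4
  step 4: row=4, L[4]='t', prepend. Next row=LF[4]=5
  step 5: row=5, L[5]='t', prepend. Next row=LF[5]=6
  step 6: row=6, L[6]='e', prepend. Next row=LF[6]=2
  step 7: row=2, L[2]='k', prepend. Next row=LF[2]=3
Reversed output: kettle$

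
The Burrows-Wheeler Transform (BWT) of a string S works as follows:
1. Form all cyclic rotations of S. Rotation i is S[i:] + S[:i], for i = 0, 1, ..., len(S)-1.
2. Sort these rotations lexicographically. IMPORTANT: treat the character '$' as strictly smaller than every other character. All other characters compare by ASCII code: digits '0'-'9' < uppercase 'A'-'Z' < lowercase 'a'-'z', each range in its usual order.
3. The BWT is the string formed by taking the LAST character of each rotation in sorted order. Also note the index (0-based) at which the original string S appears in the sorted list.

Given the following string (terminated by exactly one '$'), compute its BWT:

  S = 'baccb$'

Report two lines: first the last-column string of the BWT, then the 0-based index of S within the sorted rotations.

Answer: bbc$ca
3

Derivation:
All 6 rotations (rotation i = S[i:]+S[:i]):
  rot[0] = baccb$
  rot[1] = accb$b
  rot[2] = ccb$ba
  rot[3] = cb$bac
  rot[4] = b$bacc
  rot[5] = $baccb
Sorted (with $ < everything):
  sorted[0] = $baccb  (last char: 'b')
  sorted[1] = accb$b  (last char: 'b')
  sorted[2] = b$bacc  (last char: 'c')
  sorted[3] = baccb$  (last char: '$')
  sorted[4] = cb$bac  (last char: 'c')
  sorted[5] = ccb$ba  (last char: 'a')
Last column: bbc$ca
Original string S is at sorted index 3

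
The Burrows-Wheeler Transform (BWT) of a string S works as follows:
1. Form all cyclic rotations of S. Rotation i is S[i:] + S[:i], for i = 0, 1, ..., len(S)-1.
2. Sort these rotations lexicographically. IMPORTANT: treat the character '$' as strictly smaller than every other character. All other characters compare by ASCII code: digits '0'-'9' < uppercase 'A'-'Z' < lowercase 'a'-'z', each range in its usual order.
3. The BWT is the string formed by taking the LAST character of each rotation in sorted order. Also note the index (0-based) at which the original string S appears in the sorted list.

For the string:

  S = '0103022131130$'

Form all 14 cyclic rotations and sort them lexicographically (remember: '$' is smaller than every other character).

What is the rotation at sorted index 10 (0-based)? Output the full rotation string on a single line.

Answer: 22131130$01030

Derivation:
All 14 rotations (rotation i = S[i:]+S[:i]):
  rot[0] = 0103022131130$
  rot[1] = 103022131130$0
  rot[2] = 03022131130$01
  rot[3] = 3022131130$010
  rot[4] = 022131130$0103
  rot[5] = 22131130$01030
  rot[6] = 2131130$010302
  rot[7] = 131130$0103022
  rot[8] = 31130$01030221
  rot[9] = 1130$010302213
  rot[10] = 130$0103022131
  rot[11] = 30$01030221311
  rot[12] = 0$010302213113
  rot[13] = $0103022131130
Sorted (with $ < everything):
  sorted[0] = $0103022131130
  sorted[1] = 0$010302213113
  sorted[2] = 0103022131130$
  sorted[3] = 022131130$0103
  sorted[4] = 03022131130$01
  sorted[5] = 103022131130$0
  sorted[6] = 1130$010302213
  sorted[7] = 130$0103022131
  sorted[8] = 131130$0103022
  sorted[9] = 2131130$010302
  sorted[10] = 22131130$01030
  sorted[11] = 30$01030221311
  sorted[12] = 3022131130$010
  sorted[13] = 31130$01030221
sorted[10] = 22131130$01030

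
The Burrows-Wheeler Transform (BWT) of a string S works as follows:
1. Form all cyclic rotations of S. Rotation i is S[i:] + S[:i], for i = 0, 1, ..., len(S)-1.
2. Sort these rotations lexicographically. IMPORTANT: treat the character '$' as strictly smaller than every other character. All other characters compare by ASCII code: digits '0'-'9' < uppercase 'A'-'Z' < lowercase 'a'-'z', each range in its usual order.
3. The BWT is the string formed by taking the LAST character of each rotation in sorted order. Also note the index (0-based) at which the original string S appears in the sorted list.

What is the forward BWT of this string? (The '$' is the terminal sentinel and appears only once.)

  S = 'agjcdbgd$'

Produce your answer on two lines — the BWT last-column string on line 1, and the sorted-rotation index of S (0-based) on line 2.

All 9 rotations (rotation i = S[i:]+S[:i]):
  rot[0] = agjcdbgd$
  rot[1] = gjcdbgd$a
  rot[2] = jcdbgd$ag
  rot[3] = cdbgd$agj
  rot[4] = dbgd$agjc
  rot[5] = bgd$agjcd
  rot[6] = gd$agjcdb
  rot[7] = d$agjcdbg
  rot[8] = $agjcdbgd
Sorted (with $ < everything):
  sorted[0] = $agjcdbgd  (last char: 'd')
  sorted[1] = agjcdbgd$  (last char: '$')
  sorted[2] = bgd$agjcd  (last char: 'd')
  sorted[3] = cdbgd$agj  (last char: 'j')
  sorted[4] = d$agjcdbg  (last char: 'g')
  sorted[5] = dbgd$agjc  (last char: 'c')
  sorted[6] = gd$agjcdb  (last char: 'b')
  sorted[7] = gjcdbgd$a  (last char: 'a')
  sorted[8] = jcdbgd$ag  (last char: 'g')
Last column: d$djgcbag
Original string S is at sorted index 1

Answer: d$djgcbag
1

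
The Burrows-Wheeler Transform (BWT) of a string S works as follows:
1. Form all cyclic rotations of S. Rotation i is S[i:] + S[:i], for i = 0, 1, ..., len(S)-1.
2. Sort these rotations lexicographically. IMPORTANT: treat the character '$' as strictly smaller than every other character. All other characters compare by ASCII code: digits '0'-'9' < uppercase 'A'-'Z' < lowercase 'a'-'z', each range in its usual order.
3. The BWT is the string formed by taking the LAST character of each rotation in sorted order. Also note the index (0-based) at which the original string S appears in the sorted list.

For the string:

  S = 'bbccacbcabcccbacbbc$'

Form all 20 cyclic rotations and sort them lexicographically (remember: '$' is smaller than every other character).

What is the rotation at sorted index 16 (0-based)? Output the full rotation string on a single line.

All 20 rotations (rotation i = S[i:]+S[:i]):
  rot[0] = bbccacbcabcccbacbbc$
  rot[1] = bccacbcabcccbacbbc$b
  rot[2] = ccacbcabcccbacbbc$bb
  rot[3] = cacbcabcccbacbbc$bbc
  rot[4] = acbcabcccbacbbc$bbcc
  rot[5] = cbcabcccbacbbc$bbcca
  rot[6] = bcabcccbacbbc$bbccac
  rot[7] = cabcccbacbbc$bbccacb
  rot[8] = abcccbacbbc$bbccacbc
  rot[9] = bcccbacbbc$bbccacbca
  rot[10] = cccbacbbc$bbccacbcab
  rot[11] = ccbacbbc$bbccacbcabc
  rot[12] = cbacbbc$bbccacbcabcc
  rot[13] = bacbbc$bbccacbcabccc
  rot[14] = acbbc$bbccacbcabcccb
  rot[15] = cbbc$bbccacbcabcccba
  rot[16] = bbc$bbccacbcabcccbac
  rot[17] = bc$bbccacbcabcccbacb
  rot[18] = c$bbccacbcabcccbacbb
  rot[19] = $bbccacbcabcccbacbbc
Sorted (with $ < everything):
  sorted[0] = $bbccacbcabcccbacbbc
  sorted[1] = abcccbacbbc$bbccacbc
  sorted[2] = acbbc$bbccacbcabcccb
  sorted[3] = acbcabcccbacbbc$bbcc
  sorted[4] = bacbbc$bbccacbcabccc
  sorted[5] = bbc$bbccacbcabcccbac
  sorted[6] = bbccacbcabcccbacbbc$
  sorted[7] = bc$bbccacbcabcccbacb
  sorted[8] = bcabcccbacbbc$bbccac
  sorted[9] = bccacbcabcccbacbbc$b
  sorted[10] = bcccbacbbc$bbccacbca
  sorted[11] = c$bbccacbcabcccbacbb
  sorted[12] = cabcccbacbbc$bbccacb
  sorted[13] = cacbcabcccbacbbc$bbc
  sorted[14] = cbacbbc$bbccacbcabcc
  sorted[15] = cbbc$bbccacbcabcccba
  sorted[16] = cbcabcccbacbbc$bbcca
  sorted[17] = ccacbcabcccbacbbc$bb
  sorted[18] = ccbacbbc$bbccacbcabc
  sorted[19] = cccbacbbc$bbccacbcab
sorted[16] = cbcabcccbacbbc$bbcca

Answer: cbcabcccbacbbc$bbcca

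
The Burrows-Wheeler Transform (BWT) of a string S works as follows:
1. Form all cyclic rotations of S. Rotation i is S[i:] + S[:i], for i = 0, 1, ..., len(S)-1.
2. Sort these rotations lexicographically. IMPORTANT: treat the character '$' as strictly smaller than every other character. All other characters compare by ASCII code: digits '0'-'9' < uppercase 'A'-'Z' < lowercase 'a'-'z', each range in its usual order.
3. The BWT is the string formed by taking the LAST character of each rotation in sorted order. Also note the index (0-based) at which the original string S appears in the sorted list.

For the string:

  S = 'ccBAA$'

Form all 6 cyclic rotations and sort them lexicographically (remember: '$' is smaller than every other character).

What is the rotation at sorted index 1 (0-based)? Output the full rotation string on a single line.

All 6 rotations (rotation i = S[i:]+S[:i]):
  rot[0] = ccBAA$
  rot[1] = cBAA$c
  rot[2] = BAA$cc
  rot[3] = AA$ccB
  rot[4] = A$ccBA
  rot[5] = $ccBAA
Sorted (with $ < everything):
  sorted[0] = $ccBAA
  sorted[1] = A$ccBA
  sorted[2] = AA$ccB
  sorted[3] = BAA$cc
  sorted[4] = cBAA$c
  sorted[5] = ccBAA$
sorted[1] = A$ccBA

Answer: A$ccBA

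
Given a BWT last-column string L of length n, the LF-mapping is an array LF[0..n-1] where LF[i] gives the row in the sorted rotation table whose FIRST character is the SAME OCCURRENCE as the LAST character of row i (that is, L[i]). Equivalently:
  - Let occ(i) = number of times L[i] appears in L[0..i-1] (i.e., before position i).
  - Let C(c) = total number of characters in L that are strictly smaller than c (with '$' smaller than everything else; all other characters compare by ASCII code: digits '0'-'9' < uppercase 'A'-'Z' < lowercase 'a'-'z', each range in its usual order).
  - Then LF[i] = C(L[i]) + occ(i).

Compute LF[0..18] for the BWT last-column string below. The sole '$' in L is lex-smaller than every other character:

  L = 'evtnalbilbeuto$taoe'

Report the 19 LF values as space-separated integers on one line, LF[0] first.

Answer: 5 18 14 11 1 9 3 8 10 4 6 17 15 12 0 16 2 13 7

Derivation:
Char counts: '$':1, 'a':2, 'b':2, 'e':3, 'i':1, 'l':2, 'n':1, 'o':2, 't':3, 'u':1, 'v':1
C (first-col start): C('$')=0, C('a')=1, C('b')=3, C('e')=5, C('i')=8, C('l')=9, C('n')=11, C('o')=12, C('t')=14, C('u')=17, C('v')=18
L[0]='e': occ=0, LF[0]=C('e')+0=5+0=5
L[1]='v': occ=0, LF[1]=C('v')+0=18+0=18
L[2]='t': occ=0, LF[2]=C('t')+0=14+0=14
L[3]='n': occ=0, LF[3]=C('n')+0=11+0=11
L[4]='a': occ=0, LF[4]=C('a')+0=1+0=1
L[5]='l': occ=0, LF[5]=C('l')+0=9+0=9
L[6]='b': occ=0, LF[6]=C('b')+0=3+0=3
L[7]='i': occ=0, LF[7]=C('i')+0=8+0=8
L[8]='l': occ=1, LF[8]=C('l')+1=9+1=10
L[9]='b': occ=1, LF[9]=C('b')+1=3+1=4
L[10]='e': occ=1, LF[10]=C('e')+1=5+1=6
L[11]='u': occ=0, LF[11]=C('u')+0=17+0=17
L[12]='t': occ=1, LF[12]=C('t')+1=14+1=15
L[13]='o': occ=0, LF[13]=C('o')+0=12+0=12
L[14]='$': occ=0, LF[14]=C('$')+0=0+0=0
L[15]='t': occ=2, LF[15]=C('t')+2=14+2=16
L[16]='a': occ=1, LF[16]=C('a')+1=1+1=2
L[17]='o': occ=1, LF[17]=C('o')+1=12+1=13
L[18]='e': occ=2, LF[18]=C('e')+2=5+2=7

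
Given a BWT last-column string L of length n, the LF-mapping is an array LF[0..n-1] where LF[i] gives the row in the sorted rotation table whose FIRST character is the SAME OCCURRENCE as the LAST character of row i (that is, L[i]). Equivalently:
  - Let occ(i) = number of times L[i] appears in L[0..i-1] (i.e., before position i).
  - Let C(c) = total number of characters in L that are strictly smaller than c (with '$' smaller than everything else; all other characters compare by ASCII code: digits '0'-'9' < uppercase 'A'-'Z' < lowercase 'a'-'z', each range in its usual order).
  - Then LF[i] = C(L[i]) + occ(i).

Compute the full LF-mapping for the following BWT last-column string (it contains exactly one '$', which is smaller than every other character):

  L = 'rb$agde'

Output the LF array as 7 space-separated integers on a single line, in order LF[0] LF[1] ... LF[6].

Answer: 6 2 0 1 5 3 4

Derivation:
Char counts: '$':1, 'a':1, 'b':1, 'd':1, 'e':1, 'g':1, 'r':1
C (first-col start): C('$')=0, C('a')=1, C('b')=2, C('d')=3, C('e')=4, C('g')=5, C('r')=6
L[0]='r': occ=0, LF[0]=C('r')+0=6+0=6
L[1]='b': occ=0, LF[1]=C('b')+0=2+0=2
L[2]='$': occ=0, LF[2]=C('$')+0=0+0=0
L[3]='a': occ=0, LF[3]=C('a')+0=1+0=1
L[4]='g': occ=0, LF[4]=C('g')+0=5+0=5
L[5]='d': occ=0, LF[5]=C('d')+0=3+0=3
L[6]='e': occ=0, LF[6]=C('e')+0=4+0=4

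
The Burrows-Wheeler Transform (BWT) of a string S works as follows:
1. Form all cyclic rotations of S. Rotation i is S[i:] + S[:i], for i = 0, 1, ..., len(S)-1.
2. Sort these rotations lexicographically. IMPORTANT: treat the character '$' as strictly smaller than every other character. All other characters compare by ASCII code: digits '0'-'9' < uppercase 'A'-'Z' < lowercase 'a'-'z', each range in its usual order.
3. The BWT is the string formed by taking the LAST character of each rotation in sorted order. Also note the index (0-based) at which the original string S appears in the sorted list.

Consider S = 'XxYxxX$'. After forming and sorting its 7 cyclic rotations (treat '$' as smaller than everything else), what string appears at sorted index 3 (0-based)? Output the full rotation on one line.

Answer: YxxX$Xx

Derivation:
All 7 rotations (rotation i = S[i:]+S[:i]):
  rot[0] = XxYxxX$
  rot[1] = xYxxX$X
  rot[2] = YxxX$Xx
  rot[3] = xxX$XxY
  rot[4] = xX$XxYx
  rot[5] = X$XxYxx
  rot[6] = $XxYxxX
Sorted (with $ < everything):
  sorted[0] = $XxYxxX
  sorted[1] = X$XxYxx
  sorted[2] = XxYxxX$
  sorted[3] = YxxX$Xx
  sorted[4] = xX$XxYx
  sorted[5] = xYxxX$X
  sorted[6] = xxX$XxY
sorted[3] = YxxX$Xx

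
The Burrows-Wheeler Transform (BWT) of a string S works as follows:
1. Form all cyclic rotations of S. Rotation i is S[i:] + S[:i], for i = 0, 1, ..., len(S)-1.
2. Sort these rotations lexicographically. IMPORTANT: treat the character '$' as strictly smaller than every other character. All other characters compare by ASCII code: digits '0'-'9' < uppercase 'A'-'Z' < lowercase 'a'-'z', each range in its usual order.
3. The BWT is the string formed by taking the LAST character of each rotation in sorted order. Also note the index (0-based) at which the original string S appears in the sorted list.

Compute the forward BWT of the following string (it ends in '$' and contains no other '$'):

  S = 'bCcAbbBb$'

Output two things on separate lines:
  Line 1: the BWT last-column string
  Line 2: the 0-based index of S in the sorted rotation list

Answer: bcbbBb$AC
6

Derivation:
All 9 rotations (rotation i = S[i:]+S[:i]):
  rot[0] = bCcAbbBb$
  rot[1] = CcAbbBb$b
  rot[2] = cAbbBb$bC
  rot[3] = AbbBb$bCc
  rot[4] = bbBb$bCcA
  rot[5] = bBb$bCcAb
  rot[6] = Bb$bCcAbb
  rot[7] = b$bCcAbbB
  rot[8] = $bCcAbbBb
Sorted (with $ < everything):
  sorted[0] = $bCcAbbBb  (last char: 'b')
  sorted[1] = AbbBb$bCc  (last char: 'c')
  sorted[2] = Bb$bCcAbb  (last char: 'b')
  sorted[3] = CcAbbBb$b  (last char: 'b')
  sorted[4] = b$bCcAbbB  (last char: 'B')
  sorted[5] = bBb$bCcAb  (last char: 'b')
  sorted[6] = bCcAbbBb$  (last char: '$')
  sorted[7] = bbBb$bCcA  (last char: 'A')
  sorted[8] = cAbbBb$bC  (last char: 'C')
Last column: bcbbBb$AC
Original string S is at sorted index 6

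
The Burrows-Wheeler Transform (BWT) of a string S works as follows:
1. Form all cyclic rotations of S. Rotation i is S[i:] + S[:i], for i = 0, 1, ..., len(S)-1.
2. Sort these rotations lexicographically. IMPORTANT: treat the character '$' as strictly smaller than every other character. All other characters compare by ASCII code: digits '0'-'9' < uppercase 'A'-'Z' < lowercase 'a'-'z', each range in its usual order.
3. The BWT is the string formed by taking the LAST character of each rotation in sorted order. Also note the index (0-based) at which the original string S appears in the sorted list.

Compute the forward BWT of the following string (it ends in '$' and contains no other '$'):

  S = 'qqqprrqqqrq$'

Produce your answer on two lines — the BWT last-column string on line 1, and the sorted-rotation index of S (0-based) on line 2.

All 12 rotations (rotation i = S[i:]+S[:i]):
  rot[0] = qqqprrqqqrq$
  rot[1] = qqprrqqqrq$q
  rot[2] = qprrqqqrq$qq
  rot[3] = prrqqqrq$qqq
  rot[4] = rrqqqrq$qqqp
  rot[5] = rqqqrq$qqqpr
  rot[6] = qqqrq$qqqprr
  rot[7] = qqrq$qqqprrq
  rot[8] = qrq$qqqprrqq
  rot[9] = rq$qqqprrqqq
  rot[10] = q$qqqprrqqqr
  rot[11] = $qqqprrqqqrq
Sorted (with $ < everything):
  sorted[0] = $qqqprrqqqrq  (last char: 'q')
  sorted[1] = prrqqqrq$qqq  (last char: 'q')
  sorted[2] = q$qqqprrqqqr  (last char: 'r')
  sorted[3] = qprrqqqrq$qq  (last char: 'q')
  sorted[4] = qqprrqqqrq$q  (last char: 'q')
  sorted[5] = qqqprrqqqrq$  (last char: '$')
  sorted[6] = qqqrq$qqqprr  (last char: 'r')
  sorted[7] = qqrq$qqqprrq  (last char: 'q')
  sorted[8] = qrq$qqqprrqq  (last char: 'q')
  sorted[9] = rq$qqqprrqqq  (last char: 'q')
  sorted[10] = rqqqrq$qqqpr  (last char: 'r')
  sorted[11] = rrqqqrq$qqqp  (last char: 'p')
Last column: qqrqq$rqqqrp
Original string S is at sorted index 5

Answer: qqrqq$rqqqrp
5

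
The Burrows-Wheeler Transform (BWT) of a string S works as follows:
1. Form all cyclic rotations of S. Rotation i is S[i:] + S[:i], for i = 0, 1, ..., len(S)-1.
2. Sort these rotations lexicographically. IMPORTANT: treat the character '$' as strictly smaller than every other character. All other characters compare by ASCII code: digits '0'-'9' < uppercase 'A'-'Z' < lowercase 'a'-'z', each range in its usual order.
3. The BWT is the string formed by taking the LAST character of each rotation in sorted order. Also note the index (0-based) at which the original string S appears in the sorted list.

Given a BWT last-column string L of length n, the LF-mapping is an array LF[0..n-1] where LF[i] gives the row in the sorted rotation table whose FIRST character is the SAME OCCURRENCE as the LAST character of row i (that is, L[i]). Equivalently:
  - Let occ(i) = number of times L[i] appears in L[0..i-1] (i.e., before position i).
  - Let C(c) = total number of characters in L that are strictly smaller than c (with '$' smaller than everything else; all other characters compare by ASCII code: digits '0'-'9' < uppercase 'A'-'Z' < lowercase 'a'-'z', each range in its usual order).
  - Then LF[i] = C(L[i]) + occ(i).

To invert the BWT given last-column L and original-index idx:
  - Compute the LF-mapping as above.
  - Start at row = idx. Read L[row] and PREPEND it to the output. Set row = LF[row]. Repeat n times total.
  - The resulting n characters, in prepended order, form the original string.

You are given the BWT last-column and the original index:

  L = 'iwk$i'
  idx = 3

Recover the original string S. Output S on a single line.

LF mapping: 1 4 3 0 2
Walk LF starting at row 3, prepending L[row]:
  step 1: row=3, L[3]='$', prepend. Next row=LF[3]=0
  step 2: row=0, L[0]='i', prepend. Next row=LF[0]=1
  step 3: row=1, L[1]='w', prepend. Next row=LF[1]=4
  step 4: row=4, L[4]='i', prepend. Next row=LF[4]=2
  step 5: row=2, L[2]='k', prepend. Next row=LF[2]=3
Reversed output: kiwi$

Answer: kiwi$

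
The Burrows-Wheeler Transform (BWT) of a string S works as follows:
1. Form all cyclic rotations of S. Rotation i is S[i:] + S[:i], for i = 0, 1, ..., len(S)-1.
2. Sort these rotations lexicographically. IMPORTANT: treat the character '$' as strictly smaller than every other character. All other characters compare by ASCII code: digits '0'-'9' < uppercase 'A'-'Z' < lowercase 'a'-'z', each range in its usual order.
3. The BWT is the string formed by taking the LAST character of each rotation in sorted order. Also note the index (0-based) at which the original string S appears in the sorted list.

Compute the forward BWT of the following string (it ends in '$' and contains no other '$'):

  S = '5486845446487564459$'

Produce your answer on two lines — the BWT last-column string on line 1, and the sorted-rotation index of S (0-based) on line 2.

Answer: 965844564$7454886445
9

Derivation:
All 20 rotations (rotation i = S[i:]+S[:i]):
  rot[0] = 5486845446487564459$
  rot[1] = 486845446487564459$5
  rot[2] = 86845446487564459$54
  rot[3] = 6845446487564459$548
  rot[4] = 845446487564459$5486
  rot[5] = 45446487564459$54868
  rot[6] = 5446487564459$548684
  rot[7] = 446487564459$5486845
  rot[8] = 46487564459$54868454
  rot[9] = 6487564459$548684544
  rot[10] = 487564459$5486845446
  rot[11] = 87564459$54868454464
  rot[12] = 7564459$548684544648
  rot[13] = 564459$5486845446487
  rot[14] = 64459$54868454464875
  rot[15] = 4459$548684544648756
  rot[16] = 459$5486845446487564
  rot[17] = 59$54868454464875644
  rot[18] = 9$548684544648756445
  rot[19] = $5486845446487564459
Sorted (with $ < everything):
  sorted[0] = $5486845446487564459  (last char: '9')
  sorted[1] = 4459$548684544648756  (last char: '6')
  sorted[2] = 446487564459$5486845  (last char: '5')
  sorted[3] = 45446487564459$54868  (last char: '8')
  sorted[4] = 459$5486845446487564  (last char: '4')
  sorted[5] = 46487564459$54868454  (last char: '4')
  sorted[6] = 486845446487564459$5  (last char: '5')
  sorted[7] = 487564459$5486845446  (last char: '6')
  sorted[8] = 5446487564459$548684  (last char: '4')
  sorted[9] = 5486845446487564459$  (last char: '$')
  sorted[10] = 564459$5486845446487  (last char: '7')
  sorted[11] = 59$54868454464875644  (last char: '4')
  sorted[12] = 64459$54868454464875  (last char: '5')
  sorted[13] = 6487564459$548684544  (last char: '4')
  sorted[14] = 6845446487564459$548  (last char: '8')
  sorted[15] = 7564459$548684544648  (last char: '8')
  sorted[16] = 845446487564459$5486  (last char: '6')
  sorted[17] = 86845446487564459$54  (last char: '4')
  sorted[18] = 87564459$54868454464  (last char: '4')
  sorted[19] = 9$548684544648756445  (last char: '5')
Last column: 965844564$7454886445
Original string S is at sorted index 9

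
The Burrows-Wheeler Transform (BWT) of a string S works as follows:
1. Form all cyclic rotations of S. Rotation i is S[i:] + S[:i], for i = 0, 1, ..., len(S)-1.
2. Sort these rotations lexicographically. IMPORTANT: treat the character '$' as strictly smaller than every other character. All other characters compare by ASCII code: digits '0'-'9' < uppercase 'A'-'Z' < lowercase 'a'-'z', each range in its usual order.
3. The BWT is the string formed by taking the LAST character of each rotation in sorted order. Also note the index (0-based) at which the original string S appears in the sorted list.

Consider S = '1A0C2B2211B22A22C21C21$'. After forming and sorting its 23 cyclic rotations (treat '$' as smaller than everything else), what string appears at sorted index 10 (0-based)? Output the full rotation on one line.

All 23 rotations (rotation i = S[i:]+S[:i]):
  rot[0] = 1A0C2B2211B22A22C21C21$
  rot[1] = A0C2B2211B22A22C21C21$1
  rot[2] = 0C2B2211B22A22C21C21$1A
  rot[3] = C2B2211B22A22C21C21$1A0
  rot[4] = 2B2211B22A22C21C21$1A0C
  rot[5] = B2211B22A22C21C21$1A0C2
  rot[6] = 2211B22A22C21C21$1A0C2B
  rot[7] = 211B22A22C21C21$1A0C2B2
  rot[8] = 11B22A22C21C21$1A0C2B22
  rot[9] = 1B22A22C21C21$1A0C2B221
  rot[10] = B22A22C21C21$1A0C2B2211
  rot[11] = 22A22C21C21$1A0C2B2211B
  rot[12] = 2A22C21C21$1A0C2B2211B2
  rot[13] = A22C21C21$1A0C2B2211B22
  rot[14] = 22C21C21$1A0C2B2211B22A
  rot[15] = 2C21C21$1A0C2B2211B22A2
  rot[16] = C21C21$1A0C2B2211B22A22
  rot[17] = 21C21$1A0C2B2211B22A22C
  rot[18] = 1C21$1A0C2B2211B22A22C2
  rot[19] = C21$1A0C2B2211B22A22C21
  rot[20] = 21$1A0C2B2211B22A22C21C
  rot[21] = 1$1A0C2B2211B22A22C21C2
  rot[22] = $1A0C2B2211B22A22C21C21
Sorted (with $ < everything):
  sorted[0] = $1A0C2B2211B22A22C21C21
  sorted[1] = 0C2B2211B22A22C21C21$1A
  sorted[2] = 1$1A0C2B2211B22A22C21C2
  sorted[3] = 11B22A22C21C21$1A0C2B22
  sorted[4] = 1A0C2B2211B22A22C21C21$
  sorted[5] = 1B22A22C21C21$1A0C2B221
  sorted[6] = 1C21$1A0C2B2211B22A22C2
  sorted[7] = 21$1A0C2B2211B22A22C21C
  sorted[8] = 211B22A22C21C21$1A0C2B2
  sorted[9] = 21C21$1A0C2B2211B22A22C
  sorted[10] = 2211B22A22C21C21$1A0C2B
  sorted[11] = 22A22C21C21$1A0C2B2211B
  sorted[12] = 22C21C21$1A0C2B2211B22A
  sorted[13] = 2A22C21C21$1A0C2B2211B2
  sorted[14] = 2B2211B22A22C21C21$1A0C
  sorted[15] = 2C21C21$1A0C2B2211B22A2
  sorted[16] = A0C2B2211B22A22C21C21$1
  sorted[17] = A22C21C21$1A0C2B2211B22
  sorted[18] = B2211B22A22C21C21$1A0C2
  sorted[19] = B22A22C21C21$1A0C2B2211
  sorted[20] = C21$1A0C2B2211B22A22C21
  sorted[21] = C21C21$1A0C2B2211B22A22
  sorted[22] = C2B2211B22A22C21C21$1A0
sorted[10] = 2211B22A22C21C21$1A0C2B

Answer: 2211B22A22C21C21$1A0C2B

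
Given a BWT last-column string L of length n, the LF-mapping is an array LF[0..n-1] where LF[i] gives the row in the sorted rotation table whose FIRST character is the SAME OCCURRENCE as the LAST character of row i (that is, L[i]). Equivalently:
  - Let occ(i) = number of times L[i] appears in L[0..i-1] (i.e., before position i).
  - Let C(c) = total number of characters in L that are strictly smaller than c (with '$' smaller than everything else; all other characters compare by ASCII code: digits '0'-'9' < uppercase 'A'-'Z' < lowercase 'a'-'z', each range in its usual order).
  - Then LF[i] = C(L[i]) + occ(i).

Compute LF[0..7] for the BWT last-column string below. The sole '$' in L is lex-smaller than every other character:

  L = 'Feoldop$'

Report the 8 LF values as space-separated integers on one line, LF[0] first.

Char counts: '$':1, 'F':1, 'd':1, 'e':1, 'l':1, 'o':2, 'p':1
C (first-col start): C('$')=0, C('F')=1, C('d')=2, C('e')=3, C('l')=4, C('o')=5, C('p')=7
L[0]='F': occ=0, LF[0]=C('F')+0=1+0=1
L[1]='e': occ=0, LF[1]=C('e')+0=3+0=3
L[2]='o': occ=0, LF[2]=C('o')+0=5+0=5
L[3]='l': occ=0, LF[3]=C('l')+0=4+0=4
L[4]='d': occ=0, LF[4]=C('d')+0=2+0=2
L[5]='o': occ=1, LF[5]=C('o')+1=5+1=6
L[6]='p': occ=0, LF[6]=C('p')+0=7+0=7
L[7]='$': occ=0, LF[7]=C('$')+0=0+0=0

Answer: 1 3 5 4 2 6 7 0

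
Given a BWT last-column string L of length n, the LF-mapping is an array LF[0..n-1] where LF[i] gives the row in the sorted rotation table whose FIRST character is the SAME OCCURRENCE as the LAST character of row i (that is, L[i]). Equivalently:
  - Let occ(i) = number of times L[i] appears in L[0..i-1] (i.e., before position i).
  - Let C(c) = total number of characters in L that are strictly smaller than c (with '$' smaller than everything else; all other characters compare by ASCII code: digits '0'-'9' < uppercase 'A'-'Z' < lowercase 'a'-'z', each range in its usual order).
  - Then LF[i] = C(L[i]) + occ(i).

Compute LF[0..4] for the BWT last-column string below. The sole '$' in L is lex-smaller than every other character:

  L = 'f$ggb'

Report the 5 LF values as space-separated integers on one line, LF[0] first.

Char counts: '$':1, 'b':1, 'f':1, 'g':2
C (first-col start): C('$')=0, C('b')=1, C('f')=2, C('g')=3
L[0]='f': occ=0, LF[0]=C('f')+0=2+0=2
L[1]='$': occ=0, LF[1]=C('$')+0=0+0=0
L[2]='g': occ=0, LF[2]=C('g')+0=3+0=3
L[3]='g': occ=1, LF[3]=C('g')+1=3+1=4
L[4]='b': occ=0, LF[4]=C('b')+0=1+0=1

Answer: 2 0 3 4 1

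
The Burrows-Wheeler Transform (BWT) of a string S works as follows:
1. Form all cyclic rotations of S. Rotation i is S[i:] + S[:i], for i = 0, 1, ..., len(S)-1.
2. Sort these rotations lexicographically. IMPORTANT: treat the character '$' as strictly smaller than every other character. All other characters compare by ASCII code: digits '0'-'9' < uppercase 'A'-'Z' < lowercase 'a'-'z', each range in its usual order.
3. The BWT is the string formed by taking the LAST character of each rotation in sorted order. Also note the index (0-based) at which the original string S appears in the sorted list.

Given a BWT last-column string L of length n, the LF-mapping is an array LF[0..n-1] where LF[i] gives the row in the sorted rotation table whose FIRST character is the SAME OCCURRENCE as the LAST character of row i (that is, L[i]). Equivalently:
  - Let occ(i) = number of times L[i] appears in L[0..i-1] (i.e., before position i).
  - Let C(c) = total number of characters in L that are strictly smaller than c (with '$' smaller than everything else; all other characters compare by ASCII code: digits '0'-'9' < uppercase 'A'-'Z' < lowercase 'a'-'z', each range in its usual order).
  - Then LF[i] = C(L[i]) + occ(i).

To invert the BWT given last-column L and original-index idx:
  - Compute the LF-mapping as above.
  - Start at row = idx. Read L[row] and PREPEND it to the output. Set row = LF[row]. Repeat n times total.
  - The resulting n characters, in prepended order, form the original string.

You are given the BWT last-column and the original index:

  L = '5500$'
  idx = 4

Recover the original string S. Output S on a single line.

LF mapping: 3 4 1 2 0
Walk LF starting at row 4, prepending L[row]:
  step 1: row=4, L[4]='$', prepend. Next row=LF[4]=0
  step 2: row=0, L[0]='5', prepend. Next row=LF[0]=3
  step 3: row=3, L[3]='0', prepend. Next row=LF[3]=2
  step 4: row=2, L[2]='0', prepend. Next row=LF[2]=1
  step 5: row=1, L[1]='5', prepend. Next row=LF[1]=4
Reversed output: 5005$

Answer: 5005$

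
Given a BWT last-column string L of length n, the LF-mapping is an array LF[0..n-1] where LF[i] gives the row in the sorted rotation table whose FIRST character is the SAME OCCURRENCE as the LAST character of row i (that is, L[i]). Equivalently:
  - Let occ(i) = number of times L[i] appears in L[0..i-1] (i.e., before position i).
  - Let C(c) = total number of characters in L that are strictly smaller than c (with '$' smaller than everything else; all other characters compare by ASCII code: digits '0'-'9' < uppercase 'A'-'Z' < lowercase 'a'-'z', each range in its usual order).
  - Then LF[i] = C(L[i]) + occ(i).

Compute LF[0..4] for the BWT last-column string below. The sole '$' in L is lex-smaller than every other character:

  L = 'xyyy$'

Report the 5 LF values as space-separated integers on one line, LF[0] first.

Answer: 1 2 3 4 0

Derivation:
Char counts: '$':1, 'x':1, 'y':3
C (first-col start): C('$')=0, C('x')=1, C('y')=2
L[0]='x': occ=0, LF[0]=C('x')+0=1+0=1
L[1]='y': occ=0, LF[1]=C('y')+0=2+0=2
L[2]='y': occ=1, LF[2]=C('y')+1=2+1=3
L[3]='y': occ=2, LF[3]=C('y')+2=2+2=4
L[4]='$': occ=0, LF[4]=C('$')+0=0+0=0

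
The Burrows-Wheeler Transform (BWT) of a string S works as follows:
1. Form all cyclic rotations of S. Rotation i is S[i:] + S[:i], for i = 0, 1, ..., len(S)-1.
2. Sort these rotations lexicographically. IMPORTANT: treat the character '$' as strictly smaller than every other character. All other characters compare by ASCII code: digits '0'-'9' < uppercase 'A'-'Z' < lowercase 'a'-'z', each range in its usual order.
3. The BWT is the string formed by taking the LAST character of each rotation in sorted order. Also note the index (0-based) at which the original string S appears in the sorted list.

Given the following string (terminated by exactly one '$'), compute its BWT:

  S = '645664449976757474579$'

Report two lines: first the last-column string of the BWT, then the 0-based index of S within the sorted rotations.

Answer: 96467744746$5745695794
11

Derivation:
All 22 rotations (rotation i = S[i:]+S[:i]):
  rot[0] = 645664449976757474579$
  rot[1] = 45664449976757474579$6
  rot[2] = 5664449976757474579$64
  rot[3] = 664449976757474579$645
  rot[4] = 64449976757474579$6456
  rot[5] = 4449976757474579$64566
  rot[6] = 449976757474579$645664
  rot[7] = 49976757474579$6456644
  rot[8] = 9976757474579$64566444
  rot[9] = 976757474579$645664449
  rot[10] = 76757474579$6456644499
  rot[11] = 6757474579$64566444997
  rot[12] = 757474579$645664449976
  rot[13] = 57474579$6456644499767
  rot[14] = 7474579$64566444997675
  rot[15] = 474579$645664449976757
  rot[16] = 74579$6456644499767574
  rot[17] = 4579$64566444997675747
  rot[18] = 579$645664449976757474
  rot[19] = 79$6456644499767574745
  rot[20] = 9$64566444997675747457
  rot[21] = $645664449976757474579
Sorted (with $ < everything):
  sorted[0] = $645664449976757474579  (last char: '9')
  sorted[1] = 4449976757474579$64566  (last char: '6')
  sorted[2] = 449976757474579$645664  (last char: '4')
  sorted[3] = 45664449976757474579$6  (last char: '6')
  sorted[4] = 4579$64566444997675747  (last char: '7')
  sorted[5] = 474579$645664449976757  (last char: '7')
  sorted[6] = 49976757474579$6456644  (last char: '4')
  sorted[7] = 5664449976757474579$64  (last char: '4')
  sorted[8] = 57474579$6456644499767  (last char: '7')
  sorted[9] = 579$645664449976757474  (last char: '4')
  sorted[10] = 64449976757474579$6456  (last char: '6')
  sorted[11] = 645664449976757474579$  (last char: '$')
  sorted[12] = 664449976757474579$645  (last char: '5')
  sorted[13] = 6757474579$64566444997  (last char: '7')
  sorted[14] = 74579$6456644499767574  (last char: '4')
  sorted[15] = 7474579$64566444997675  (last char: '5')
  sorted[16] = 757474579$645664449976  (last char: '6')
  sorted[17] = 76757474579$6456644499  (last char: '9')
  sorted[18] = 79$6456644499767574745  (last char: '5')
  sorted[19] = 9$64566444997675747457  (last char: '7')
  sorted[20] = 976757474579$645664449  (last char: '9')
  sorted[21] = 9976757474579$64566444  (last char: '4')
Last column: 96467744746$5745695794
Original string S is at sorted index 11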